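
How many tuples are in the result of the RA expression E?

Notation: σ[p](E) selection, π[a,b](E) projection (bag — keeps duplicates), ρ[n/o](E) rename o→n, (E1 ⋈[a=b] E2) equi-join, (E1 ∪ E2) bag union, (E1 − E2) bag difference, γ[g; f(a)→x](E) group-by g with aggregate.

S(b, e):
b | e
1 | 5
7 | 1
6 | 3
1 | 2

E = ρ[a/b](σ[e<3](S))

Per-node cardinality:
  S → 4
  σ[e<3](S) → 2
  ρ[a/b](σ[e<3](S)) → 2

|E| = 2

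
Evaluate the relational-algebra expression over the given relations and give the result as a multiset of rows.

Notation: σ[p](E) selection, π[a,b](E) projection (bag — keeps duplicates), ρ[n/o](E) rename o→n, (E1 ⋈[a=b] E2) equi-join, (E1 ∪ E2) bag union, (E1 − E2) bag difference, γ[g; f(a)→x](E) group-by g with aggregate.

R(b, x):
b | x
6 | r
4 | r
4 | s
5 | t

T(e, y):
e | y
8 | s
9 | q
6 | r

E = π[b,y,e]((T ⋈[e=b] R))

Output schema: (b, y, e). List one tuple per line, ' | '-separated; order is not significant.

Stepwise |·|:
  T → 3
  R → 4
  (T ⋈[e=b] R) → 1
  π[b,y,e]((T ⋈[e=b] R)) → 1

== RESULT ==
b | y | e
6 | r | 6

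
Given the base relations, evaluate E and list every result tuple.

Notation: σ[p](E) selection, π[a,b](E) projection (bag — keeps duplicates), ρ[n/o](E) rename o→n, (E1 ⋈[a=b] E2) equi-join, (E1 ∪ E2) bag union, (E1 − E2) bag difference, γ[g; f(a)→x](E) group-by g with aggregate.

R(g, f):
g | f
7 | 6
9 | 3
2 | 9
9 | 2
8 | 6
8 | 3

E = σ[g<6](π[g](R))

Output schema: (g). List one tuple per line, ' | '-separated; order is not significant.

Subexpression sizes:
  R → 6
  π[g](R) → 6
  σ[g<6](π[g](R)) → 1

== RESULT ==
g
2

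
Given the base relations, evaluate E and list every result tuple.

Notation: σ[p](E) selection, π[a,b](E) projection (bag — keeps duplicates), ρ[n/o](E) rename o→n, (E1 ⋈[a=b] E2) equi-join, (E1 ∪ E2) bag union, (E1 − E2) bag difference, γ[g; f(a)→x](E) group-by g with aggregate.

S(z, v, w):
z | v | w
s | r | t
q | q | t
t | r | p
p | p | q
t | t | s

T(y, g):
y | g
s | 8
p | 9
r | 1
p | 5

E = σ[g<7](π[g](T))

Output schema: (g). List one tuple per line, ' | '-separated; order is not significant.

Subexpression sizes:
  T → 4
  π[g](T) → 4
  σ[g<7](π[g](T)) → 2

== RESULT ==
g
1
5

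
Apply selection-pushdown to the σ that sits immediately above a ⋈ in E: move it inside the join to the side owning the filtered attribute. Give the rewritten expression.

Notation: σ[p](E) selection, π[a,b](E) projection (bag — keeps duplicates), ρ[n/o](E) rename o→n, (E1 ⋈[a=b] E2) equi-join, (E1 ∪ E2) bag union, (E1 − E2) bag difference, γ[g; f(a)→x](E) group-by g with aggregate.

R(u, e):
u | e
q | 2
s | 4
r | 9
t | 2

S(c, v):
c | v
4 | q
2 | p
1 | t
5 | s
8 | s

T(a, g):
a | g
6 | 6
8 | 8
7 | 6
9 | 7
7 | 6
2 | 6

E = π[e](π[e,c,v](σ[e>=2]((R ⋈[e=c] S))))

σ filters on e, owned by the left side.
E' = π[e](π[e,c,v]((σ[e>=2](R) ⋈[e=c] S)))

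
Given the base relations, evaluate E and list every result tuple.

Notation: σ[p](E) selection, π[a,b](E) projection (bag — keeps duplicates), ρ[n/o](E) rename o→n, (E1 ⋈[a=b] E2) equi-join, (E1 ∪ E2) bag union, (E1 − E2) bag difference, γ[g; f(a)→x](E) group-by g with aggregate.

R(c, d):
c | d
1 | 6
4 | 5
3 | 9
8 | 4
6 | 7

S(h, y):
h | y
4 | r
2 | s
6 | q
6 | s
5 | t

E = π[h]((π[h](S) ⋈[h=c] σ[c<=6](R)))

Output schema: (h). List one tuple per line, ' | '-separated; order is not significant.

Subexpression sizes:
  S → 5
  π[h](S) → 5
  R → 5
  σ[c<=6](R) → 4
  (π[h](S) ⋈[h=c] σ[c<=6](R)) → 3
  π[h]((π[h](S) ⋈[h=c] σ[c<=6](R))) → 3

== RESULT ==
h
4
6
6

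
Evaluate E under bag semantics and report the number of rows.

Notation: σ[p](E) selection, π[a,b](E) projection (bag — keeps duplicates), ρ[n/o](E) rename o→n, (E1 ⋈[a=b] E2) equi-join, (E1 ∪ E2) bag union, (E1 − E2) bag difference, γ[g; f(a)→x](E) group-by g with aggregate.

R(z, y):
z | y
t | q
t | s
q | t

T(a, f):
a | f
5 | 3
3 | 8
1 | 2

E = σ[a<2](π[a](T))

Row counts bottom-up:
  T → 3
  π[a](T) → 3
  σ[a<2](π[a](T)) → 1

|E| = 1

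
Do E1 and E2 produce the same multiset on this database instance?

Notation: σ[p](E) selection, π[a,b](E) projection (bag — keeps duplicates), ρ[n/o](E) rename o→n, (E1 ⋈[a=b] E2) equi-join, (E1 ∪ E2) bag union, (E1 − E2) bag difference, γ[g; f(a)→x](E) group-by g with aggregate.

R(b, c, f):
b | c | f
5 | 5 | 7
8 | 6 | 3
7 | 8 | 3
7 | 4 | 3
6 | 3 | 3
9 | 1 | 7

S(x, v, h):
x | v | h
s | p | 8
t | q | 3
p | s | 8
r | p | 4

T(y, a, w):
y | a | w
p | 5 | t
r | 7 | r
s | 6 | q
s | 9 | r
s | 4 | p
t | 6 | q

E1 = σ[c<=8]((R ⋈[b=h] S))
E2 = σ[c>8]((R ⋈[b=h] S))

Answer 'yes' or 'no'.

E1 subexpression sizes:
  R → 6
  S → 4
  (R ⋈[b=h] S) → 2
  σ[c<=8]((R ⋈[b=h] S)) → 2
E2 subexpression sizes:
  R → 6
  S → 4
  (R ⋈[b=h] S) → 2
  σ[c>8]((R ⋈[b=h] S)) → 0

E1 result:
b | c | f | x | v | h
8 | 6 | 3 | p | s | 8
8 | 6 | 3 | s | p | 8
E2 result:
b | c | f | x | v | h
(0 rows)
Witness: (8, 6, 3, 's', 'p', 8) appears 1× in E1 but 0× in E2.

no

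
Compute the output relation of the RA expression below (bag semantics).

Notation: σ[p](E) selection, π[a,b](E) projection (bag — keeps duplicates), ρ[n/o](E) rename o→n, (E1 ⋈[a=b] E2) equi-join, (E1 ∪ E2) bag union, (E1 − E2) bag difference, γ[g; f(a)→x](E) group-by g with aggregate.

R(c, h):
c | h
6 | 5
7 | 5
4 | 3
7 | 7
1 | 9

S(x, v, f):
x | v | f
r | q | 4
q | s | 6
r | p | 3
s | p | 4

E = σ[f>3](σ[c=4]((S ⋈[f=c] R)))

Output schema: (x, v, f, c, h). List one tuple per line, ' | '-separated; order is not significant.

Per-node cardinality:
  S → 4
  R → 5
  (S ⋈[f=c] R) → 3
  σ[c=4]((S ⋈[f=c] R)) → 2
  σ[f>3](σ[c=4]((S ⋈[f=c] R))) → 2

== RESULT ==
x | v | f | c | h
r | q | 4 | 4 | 3
s | p | 4 | 4 | 3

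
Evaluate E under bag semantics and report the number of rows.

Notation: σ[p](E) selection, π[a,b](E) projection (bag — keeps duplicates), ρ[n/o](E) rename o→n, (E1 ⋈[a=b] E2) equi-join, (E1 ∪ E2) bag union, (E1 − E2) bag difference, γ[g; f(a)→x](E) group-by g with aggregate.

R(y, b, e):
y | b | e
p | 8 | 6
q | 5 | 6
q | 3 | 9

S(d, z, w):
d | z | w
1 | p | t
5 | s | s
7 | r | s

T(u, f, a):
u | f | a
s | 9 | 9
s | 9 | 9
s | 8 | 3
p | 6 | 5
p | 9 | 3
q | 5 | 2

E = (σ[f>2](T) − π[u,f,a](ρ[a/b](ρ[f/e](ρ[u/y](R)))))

Stepwise |·|:
  T → 6
  σ[f>2](T) → 6
  R → 3
  ρ[u/y](R) → 3
  ρ[f/e](ρ[u/y](R)) → 3
  ρ[a/b](ρ[f/e](ρ[u/y](R))) → 3
  π[u,f,a](ρ[a/b](ρ[f/e](ρ[u/y](R)))) → 3
  (σ[f>2](T) − π[u,f,a](ρ[a/b](ρ[f/e](ρ[u/y](R))))) → 6

|E| = 6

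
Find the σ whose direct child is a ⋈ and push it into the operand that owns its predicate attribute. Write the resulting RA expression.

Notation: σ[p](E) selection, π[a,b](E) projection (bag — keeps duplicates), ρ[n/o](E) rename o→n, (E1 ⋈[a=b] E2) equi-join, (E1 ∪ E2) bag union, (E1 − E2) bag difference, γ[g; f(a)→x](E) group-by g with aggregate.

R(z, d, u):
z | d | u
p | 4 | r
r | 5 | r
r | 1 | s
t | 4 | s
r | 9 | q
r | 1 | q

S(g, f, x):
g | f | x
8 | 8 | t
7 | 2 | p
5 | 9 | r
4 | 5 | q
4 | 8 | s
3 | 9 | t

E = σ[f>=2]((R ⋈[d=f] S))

σ filters on f, owned by the right side.
E' = (R ⋈[d=f] σ[f>=2](S))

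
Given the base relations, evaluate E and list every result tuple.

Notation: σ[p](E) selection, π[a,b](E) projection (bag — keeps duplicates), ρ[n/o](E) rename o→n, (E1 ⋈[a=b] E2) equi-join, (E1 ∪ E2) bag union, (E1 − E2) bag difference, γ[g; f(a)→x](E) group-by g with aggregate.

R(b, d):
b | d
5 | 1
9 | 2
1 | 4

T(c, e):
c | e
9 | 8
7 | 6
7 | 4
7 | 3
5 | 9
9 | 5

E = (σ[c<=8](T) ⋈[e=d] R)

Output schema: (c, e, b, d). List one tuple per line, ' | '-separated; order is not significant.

Subexpression sizes:
  T → 6
  σ[c<=8](T) → 4
  R → 3
  (σ[c<=8](T) ⋈[e=d] R) → 1

== RESULT ==
c | e | b | d
7 | 4 | 1 | 4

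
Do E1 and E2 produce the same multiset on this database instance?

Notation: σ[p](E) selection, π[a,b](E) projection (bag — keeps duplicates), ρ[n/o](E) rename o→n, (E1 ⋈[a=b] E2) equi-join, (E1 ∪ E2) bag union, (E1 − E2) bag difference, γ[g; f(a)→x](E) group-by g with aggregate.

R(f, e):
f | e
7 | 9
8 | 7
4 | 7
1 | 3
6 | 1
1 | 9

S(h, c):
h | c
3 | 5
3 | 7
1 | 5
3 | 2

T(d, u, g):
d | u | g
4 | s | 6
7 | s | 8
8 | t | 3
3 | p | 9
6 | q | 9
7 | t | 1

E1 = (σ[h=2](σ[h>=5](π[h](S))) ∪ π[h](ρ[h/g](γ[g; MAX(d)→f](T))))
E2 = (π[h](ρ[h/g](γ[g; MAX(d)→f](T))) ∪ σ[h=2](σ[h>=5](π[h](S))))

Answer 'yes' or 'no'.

E1 per-node cardinality:
  S → 4
  π[h](S) → 4
  σ[h>=5](π[h](S)) → 0
  σ[h=2](σ[h>=5](π[h](S))) → 0
  T → 6
  γ[g; MAX(d)→f](T) → 5
  ρ[h/g](γ[g; MAX(d)→f](T)) → 5
  π[h](ρ[h/g](γ[g; MAX(d)→f](T))) → 5
  (σ[h=2](σ[h>=5](π[h](S))) ∪ π[h](ρ[h/g](γ[g; MAX(d)→f](T)))) → 5
E2 per-node cardinality:
  T → 6
  γ[g; MAX(d)→f](T) → 5
  ρ[h/g](γ[g; MAX(d)→f](T)) → 5
  π[h](ρ[h/g](γ[g; MAX(d)→f](T))) → 5
  S → 4
  π[h](S) → 4
  σ[h>=5](π[h](S)) → 0
  σ[h=2](σ[h>=5](π[h](S))) → 0
  (π[h](ρ[h/g](γ[g; MAX(d)→f](T))) ∪ σ[h=2](σ[h>=5](π[h](S)))) → 5

E1 and E2 produce the same multiset:
h
1
3
6
8
9

yes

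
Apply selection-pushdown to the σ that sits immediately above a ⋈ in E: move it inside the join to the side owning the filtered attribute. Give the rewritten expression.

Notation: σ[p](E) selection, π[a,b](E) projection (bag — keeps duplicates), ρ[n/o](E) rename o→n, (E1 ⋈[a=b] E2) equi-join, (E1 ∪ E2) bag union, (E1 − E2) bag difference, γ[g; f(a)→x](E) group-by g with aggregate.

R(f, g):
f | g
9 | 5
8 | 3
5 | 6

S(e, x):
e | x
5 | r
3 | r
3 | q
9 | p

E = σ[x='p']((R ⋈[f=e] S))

σ filters on x, owned by the right side.
E' = (R ⋈[f=e] σ[x='p'](S))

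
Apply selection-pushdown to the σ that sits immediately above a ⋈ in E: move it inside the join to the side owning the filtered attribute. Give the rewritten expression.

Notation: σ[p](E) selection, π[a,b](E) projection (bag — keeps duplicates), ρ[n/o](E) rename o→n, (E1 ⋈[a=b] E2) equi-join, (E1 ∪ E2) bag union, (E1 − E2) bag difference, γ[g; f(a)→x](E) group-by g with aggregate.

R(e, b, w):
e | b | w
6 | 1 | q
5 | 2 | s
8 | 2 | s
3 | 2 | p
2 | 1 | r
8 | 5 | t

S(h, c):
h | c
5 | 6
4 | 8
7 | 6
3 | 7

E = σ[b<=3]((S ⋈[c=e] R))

σ filters on b, owned by the right side.
E' = (S ⋈[c=e] σ[b<=3](R))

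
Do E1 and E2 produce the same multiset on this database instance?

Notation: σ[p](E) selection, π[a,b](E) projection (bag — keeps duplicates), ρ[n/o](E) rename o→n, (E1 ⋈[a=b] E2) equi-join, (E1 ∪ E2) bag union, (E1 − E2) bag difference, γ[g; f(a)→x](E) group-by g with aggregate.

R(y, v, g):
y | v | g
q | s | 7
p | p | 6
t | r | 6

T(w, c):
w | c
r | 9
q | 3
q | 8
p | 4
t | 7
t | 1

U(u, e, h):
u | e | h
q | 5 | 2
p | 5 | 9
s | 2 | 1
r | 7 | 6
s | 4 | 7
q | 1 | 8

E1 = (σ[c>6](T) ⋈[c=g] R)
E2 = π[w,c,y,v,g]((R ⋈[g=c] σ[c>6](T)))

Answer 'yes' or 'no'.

E1 stepwise |·|:
  T → 6
  σ[c>6](T) → 3
  R → 3
  (σ[c>6](T) ⋈[c=g] R) → 1
E2 stepwise |·|:
  R → 3
  T → 6
  σ[c>6](T) → 3
  (R ⋈[g=c] σ[c>6](T)) → 1
  π[w,c,y,v,g]((R ⋈[g=c] σ[c>6](T))) → 1

E1 and E2 produce the same multiset:
w | c | y | v | g
t | 7 | q | s | 7

yes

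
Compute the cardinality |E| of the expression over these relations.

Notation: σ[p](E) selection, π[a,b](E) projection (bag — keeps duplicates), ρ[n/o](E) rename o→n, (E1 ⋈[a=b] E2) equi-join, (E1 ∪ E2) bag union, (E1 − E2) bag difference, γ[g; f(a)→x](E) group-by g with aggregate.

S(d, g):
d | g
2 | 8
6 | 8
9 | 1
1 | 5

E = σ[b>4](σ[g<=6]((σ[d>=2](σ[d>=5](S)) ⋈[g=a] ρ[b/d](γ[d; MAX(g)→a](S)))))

Subexpression sizes:
  S → 4
  σ[d>=5](S) → 2
  σ[d>=2](σ[d>=5](S)) → 2
  S → 4
  γ[d; MAX(g)→a](S) → 4
  ρ[b/d](γ[d; MAX(g)→a](S)) → 4
  (σ[d>=2](σ[d>=5](S)) ⋈[g=a] ρ[b/d](γ[d; MAX(g)→a](S))) → 3
  σ[g<=6]((σ[d>=2](σ[d>=5](S)) ⋈[g=a] ρ[b/d](γ[d; MAX(g)→a](S)))) → 1
  σ[b>4](σ[g<=6]((σ[d>=2](σ[d>=5](S)) ⋈[g=a] ρ[b/d](γ[d; MAX(g)→a](S))))) → 1

|E| = 1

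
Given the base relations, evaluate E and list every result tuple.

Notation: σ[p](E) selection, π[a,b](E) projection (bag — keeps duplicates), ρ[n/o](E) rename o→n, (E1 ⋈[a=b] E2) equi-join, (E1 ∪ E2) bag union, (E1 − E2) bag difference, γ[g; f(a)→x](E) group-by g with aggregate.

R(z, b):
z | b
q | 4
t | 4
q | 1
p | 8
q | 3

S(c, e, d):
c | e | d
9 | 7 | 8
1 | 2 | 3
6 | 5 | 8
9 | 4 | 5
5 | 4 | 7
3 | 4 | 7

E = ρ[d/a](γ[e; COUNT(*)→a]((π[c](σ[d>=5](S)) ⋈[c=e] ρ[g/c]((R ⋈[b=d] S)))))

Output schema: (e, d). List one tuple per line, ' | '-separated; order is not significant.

Stepwise |·|:
  S → 6
  σ[d>=5](S) → 5
  π[c](σ[d>=5](S)) → 5
  R → 5
  S → 6
  (R ⋈[b=d] S) → 3
  ρ[g/c]((R ⋈[b=d] S)) → 3
  (π[c](σ[d>=5](S)) ⋈[c=e] ρ[g/c]((R ⋈[b=d] S))) → 1
  γ[e; COUNT(*)→a]((π[c](σ[d>=5](S)) ⋈[c=e] ρ[g/c]((R ⋈[b=d] S)))) → 1
  ρ[d/a](γ[e; COUNT(*)→a]((π[c](σ[d>=5](S)) ⋈[c=e] ρ[g/c]((R ⋈[b=d] S))))) → 1

== RESULT ==
e | d
5 | 1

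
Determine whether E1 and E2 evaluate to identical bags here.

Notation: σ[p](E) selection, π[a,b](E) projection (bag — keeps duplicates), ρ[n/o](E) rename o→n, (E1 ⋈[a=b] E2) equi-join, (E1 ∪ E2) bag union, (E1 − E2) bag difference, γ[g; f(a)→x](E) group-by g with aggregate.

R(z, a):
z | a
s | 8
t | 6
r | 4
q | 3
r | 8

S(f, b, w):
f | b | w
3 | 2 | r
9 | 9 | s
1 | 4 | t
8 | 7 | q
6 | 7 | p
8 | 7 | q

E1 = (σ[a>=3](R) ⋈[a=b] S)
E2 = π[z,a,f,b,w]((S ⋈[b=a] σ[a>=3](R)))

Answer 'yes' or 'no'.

E1 subexpression sizes:
  R → 5
  σ[a>=3](R) → 5
  S → 6
  (σ[a>=3](R) ⋈[a=b] S) → 1
E2 subexpression sizes:
  S → 6
  R → 5
  σ[a>=3](R) → 5
  (S ⋈[b=a] σ[a>=3](R)) → 1
  π[z,a,f,b,w]((S ⋈[b=a] σ[a>=3](R))) → 1

E1 and E2 produce the same multiset:
z | a | f | b | w
r | 4 | 1 | 4 | t

yes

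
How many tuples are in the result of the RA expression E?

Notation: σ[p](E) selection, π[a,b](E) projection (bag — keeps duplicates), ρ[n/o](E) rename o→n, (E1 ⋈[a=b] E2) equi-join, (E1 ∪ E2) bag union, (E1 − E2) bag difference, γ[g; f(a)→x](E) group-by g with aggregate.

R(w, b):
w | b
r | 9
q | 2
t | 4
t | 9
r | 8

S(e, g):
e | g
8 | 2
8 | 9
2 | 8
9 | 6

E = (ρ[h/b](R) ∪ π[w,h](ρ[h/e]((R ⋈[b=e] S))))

Row counts bottom-up:
  R → 5
  ρ[h/b](R) → 5
  R → 5
  S → 4
  (R ⋈[b=e] S) → 5
  ρ[h/e]((R ⋈[b=e] S)) → 5
  π[w,h](ρ[h/e]((R ⋈[b=e] S))) → 5
  (ρ[h/b](R) ∪ π[w,h](ρ[h/e]((R ⋈[b=e] S)))) → 10

|E| = 10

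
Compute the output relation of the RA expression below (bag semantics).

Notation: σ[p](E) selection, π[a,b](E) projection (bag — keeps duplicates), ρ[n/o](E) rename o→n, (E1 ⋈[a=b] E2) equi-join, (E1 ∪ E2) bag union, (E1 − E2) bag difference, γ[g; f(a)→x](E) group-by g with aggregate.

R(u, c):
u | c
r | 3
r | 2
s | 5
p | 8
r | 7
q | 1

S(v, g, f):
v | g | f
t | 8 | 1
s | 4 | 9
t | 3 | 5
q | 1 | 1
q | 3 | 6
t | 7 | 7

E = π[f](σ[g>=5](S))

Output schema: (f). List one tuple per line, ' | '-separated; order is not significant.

Row counts bottom-up:
  S → 6
  σ[g>=5](S) → 2
  π[f](σ[g>=5](S)) → 2

== RESULT ==
f
1
7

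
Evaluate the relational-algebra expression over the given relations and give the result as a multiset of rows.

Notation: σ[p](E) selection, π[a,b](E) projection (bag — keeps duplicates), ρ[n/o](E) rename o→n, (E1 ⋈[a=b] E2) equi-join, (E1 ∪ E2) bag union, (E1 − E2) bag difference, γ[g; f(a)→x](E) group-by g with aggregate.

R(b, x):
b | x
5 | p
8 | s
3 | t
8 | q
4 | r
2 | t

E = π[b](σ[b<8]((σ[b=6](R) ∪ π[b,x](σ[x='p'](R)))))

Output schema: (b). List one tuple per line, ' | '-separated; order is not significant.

Stepwise |·|:
  R → 6
  σ[b=6](R) → 0
  R → 6
  σ[x='p'](R) → 1
  π[b,x](σ[x='p'](R)) → 1
  (σ[b=6](R) ∪ π[b,x](σ[x='p'](R))) → 1
  σ[b<8]((σ[b=6](R) ∪ π[b,x](σ[x='p'](R)))) → 1
  π[b](σ[b<8]((σ[b=6](R) ∪ π[b,x](σ[x='p'](R))))) → 1

== RESULT ==
b
5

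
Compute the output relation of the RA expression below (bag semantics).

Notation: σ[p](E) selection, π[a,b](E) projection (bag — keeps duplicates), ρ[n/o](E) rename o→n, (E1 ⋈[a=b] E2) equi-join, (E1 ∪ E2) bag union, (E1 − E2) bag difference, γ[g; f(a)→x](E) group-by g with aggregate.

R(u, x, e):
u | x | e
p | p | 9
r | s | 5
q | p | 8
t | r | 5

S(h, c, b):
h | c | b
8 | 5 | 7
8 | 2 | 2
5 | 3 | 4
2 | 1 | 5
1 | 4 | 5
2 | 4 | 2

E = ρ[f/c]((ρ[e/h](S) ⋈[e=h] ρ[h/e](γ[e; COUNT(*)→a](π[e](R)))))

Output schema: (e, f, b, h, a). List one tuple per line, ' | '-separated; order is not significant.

Per-node cardinality:
  S → 6
  ρ[e/h](S) → 6
  R → 4
  π[e](R) → 4
  γ[e; COUNT(*)→a](π[e](R)) → 3
  ρ[h/e](γ[e; COUNT(*)→a](π[e](R))) → 3
  (ρ[e/h](S) ⋈[e=h] ρ[h/e](γ[e; COUNT(*)→a](π[e](R)))) → 3
  ρ[f/c]((ρ[e/h](S) ⋈[e=h] ρ[h/e](γ[e; COUNT(*)→a](π[e](R))))) → 3

== RESULT ==
e | f | b | h | a
5 | 3 | 4 | 5 | 2
8 | 2 | 2 | 8 | 1
8 | 5 | 7 | 8 | 1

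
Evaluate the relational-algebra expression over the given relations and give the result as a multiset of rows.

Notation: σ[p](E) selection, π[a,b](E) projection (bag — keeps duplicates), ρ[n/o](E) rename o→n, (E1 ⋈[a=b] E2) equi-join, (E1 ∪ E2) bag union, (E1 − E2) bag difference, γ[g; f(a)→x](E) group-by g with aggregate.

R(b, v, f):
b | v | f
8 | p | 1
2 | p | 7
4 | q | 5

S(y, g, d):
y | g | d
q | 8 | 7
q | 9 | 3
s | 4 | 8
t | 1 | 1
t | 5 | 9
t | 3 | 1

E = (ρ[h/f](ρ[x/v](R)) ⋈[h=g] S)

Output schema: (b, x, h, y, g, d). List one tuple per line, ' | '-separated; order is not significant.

Row counts bottom-up:
  R → 3
  ρ[x/v](R) → 3
  ρ[h/f](ρ[x/v](R)) → 3
  S → 6
  (ρ[h/f](ρ[x/v](R)) ⋈[h=g] S) → 2

== RESULT ==
b | x | h | y | g | d
4 | q | 5 | t | 5 | 9
8 | p | 1 | t | 1 | 1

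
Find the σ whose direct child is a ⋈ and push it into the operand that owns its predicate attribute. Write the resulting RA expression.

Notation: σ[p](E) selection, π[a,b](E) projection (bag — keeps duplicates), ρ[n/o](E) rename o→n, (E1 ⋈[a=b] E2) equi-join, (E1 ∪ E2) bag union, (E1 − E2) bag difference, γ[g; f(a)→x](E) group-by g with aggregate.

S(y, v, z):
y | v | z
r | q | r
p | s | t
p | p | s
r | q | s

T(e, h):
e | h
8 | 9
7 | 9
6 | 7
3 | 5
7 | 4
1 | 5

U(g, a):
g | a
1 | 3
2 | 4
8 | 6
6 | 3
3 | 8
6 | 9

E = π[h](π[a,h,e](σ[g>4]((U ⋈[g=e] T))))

σ filters on g, owned by the left side.
E' = π[h](π[a,h,e]((σ[g>4](U) ⋈[g=e] T)))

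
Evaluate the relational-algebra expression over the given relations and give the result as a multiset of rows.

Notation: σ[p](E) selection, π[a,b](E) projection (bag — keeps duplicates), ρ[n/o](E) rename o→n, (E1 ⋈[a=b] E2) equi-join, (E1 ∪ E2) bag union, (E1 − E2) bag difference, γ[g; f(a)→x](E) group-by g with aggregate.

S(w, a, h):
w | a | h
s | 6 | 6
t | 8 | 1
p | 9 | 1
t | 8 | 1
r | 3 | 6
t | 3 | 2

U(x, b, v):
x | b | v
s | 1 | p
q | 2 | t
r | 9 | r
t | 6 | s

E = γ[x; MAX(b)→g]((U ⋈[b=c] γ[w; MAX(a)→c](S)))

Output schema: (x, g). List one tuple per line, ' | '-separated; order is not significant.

Per-node cardinality:
  U → 4
  S → 6
  γ[w; MAX(a)→c](S) → 4
  (U ⋈[b=c] γ[w; MAX(a)→c](S)) → 2
  γ[x; MAX(b)→g]((U ⋈[b=c] γ[w; MAX(a)→c](S))) → 2

== RESULT ==
x | g
r | 9
t | 6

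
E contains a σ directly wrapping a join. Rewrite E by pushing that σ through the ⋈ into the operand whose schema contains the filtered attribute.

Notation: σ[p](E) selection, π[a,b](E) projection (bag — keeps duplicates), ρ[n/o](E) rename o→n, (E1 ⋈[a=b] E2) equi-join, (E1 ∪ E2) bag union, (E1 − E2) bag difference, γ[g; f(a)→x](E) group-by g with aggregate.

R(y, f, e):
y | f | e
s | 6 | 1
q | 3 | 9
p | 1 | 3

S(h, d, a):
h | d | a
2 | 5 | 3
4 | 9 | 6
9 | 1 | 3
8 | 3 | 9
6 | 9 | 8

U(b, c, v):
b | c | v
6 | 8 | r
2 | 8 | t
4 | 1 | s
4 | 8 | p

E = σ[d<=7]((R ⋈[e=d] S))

σ filters on d, owned by the right side.
E' = (R ⋈[e=d] σ[d<=7](S))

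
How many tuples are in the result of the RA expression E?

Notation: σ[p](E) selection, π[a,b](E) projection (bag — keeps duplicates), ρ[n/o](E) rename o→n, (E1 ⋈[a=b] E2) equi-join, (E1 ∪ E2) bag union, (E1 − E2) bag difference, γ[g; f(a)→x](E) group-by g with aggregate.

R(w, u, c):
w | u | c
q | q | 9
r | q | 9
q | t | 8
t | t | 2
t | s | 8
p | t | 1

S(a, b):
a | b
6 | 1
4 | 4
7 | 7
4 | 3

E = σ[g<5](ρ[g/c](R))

Row counts bottom-up:
  R → 6
  ρ[g/c](R) → 6
  σ[g<5](ρ[g/c](R)) → 2

|E| = 2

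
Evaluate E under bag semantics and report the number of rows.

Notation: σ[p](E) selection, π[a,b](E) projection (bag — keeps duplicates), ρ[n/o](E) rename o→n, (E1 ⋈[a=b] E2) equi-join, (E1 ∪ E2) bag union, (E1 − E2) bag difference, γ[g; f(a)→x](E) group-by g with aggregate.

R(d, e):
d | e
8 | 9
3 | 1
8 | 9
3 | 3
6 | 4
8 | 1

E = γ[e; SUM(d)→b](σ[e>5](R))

Subexpression sizes:
  R → 6
  σ[e>5](R) → 2
  γ[e; SUM(d)→b](σ[e>5](R)) → 1

|E| = 1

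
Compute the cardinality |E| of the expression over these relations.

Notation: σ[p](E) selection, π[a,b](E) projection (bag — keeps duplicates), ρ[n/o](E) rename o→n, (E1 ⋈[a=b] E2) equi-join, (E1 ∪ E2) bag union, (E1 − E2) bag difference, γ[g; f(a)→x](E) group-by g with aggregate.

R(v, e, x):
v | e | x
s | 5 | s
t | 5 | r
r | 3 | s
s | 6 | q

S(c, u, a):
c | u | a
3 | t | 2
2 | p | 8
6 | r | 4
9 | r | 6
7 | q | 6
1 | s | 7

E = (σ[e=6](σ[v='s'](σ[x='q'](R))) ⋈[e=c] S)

Row counts bottom-up:
  R → 4
  σ[x='q'](R) → 1
  σ[v='s'](σ[x='q'](R)) → 1
  σ[e=6](σ[v='s'](σ[x='q'](R))) → 1
  S → 6
  (σ[e=6](σ[v='s'](σ[x='q'](R))) ⋈[e=c] S) → 1

|E| = 1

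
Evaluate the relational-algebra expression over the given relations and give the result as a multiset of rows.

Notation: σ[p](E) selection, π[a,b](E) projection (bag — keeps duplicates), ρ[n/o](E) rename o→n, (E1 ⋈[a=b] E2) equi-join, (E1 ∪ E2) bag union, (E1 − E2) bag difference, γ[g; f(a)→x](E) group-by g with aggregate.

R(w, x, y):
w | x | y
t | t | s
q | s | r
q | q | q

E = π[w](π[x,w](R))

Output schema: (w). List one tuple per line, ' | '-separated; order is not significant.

Row counts bottom-up:
  R → 3
  π[x,w](R) → 3
  π[w](π[x,w](R)) → 3

== RESULT ==
w
q
q
t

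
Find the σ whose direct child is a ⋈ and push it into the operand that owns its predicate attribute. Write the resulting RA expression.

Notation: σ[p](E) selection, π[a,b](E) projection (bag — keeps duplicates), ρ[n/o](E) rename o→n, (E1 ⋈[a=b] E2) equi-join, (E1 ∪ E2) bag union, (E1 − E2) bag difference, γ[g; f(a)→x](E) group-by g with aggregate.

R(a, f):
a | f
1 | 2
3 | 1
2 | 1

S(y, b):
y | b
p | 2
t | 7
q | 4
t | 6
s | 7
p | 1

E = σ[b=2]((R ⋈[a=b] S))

σ filters on b, owned by the right side.
E' = (R ⋈[a=b] σ[b=2](S))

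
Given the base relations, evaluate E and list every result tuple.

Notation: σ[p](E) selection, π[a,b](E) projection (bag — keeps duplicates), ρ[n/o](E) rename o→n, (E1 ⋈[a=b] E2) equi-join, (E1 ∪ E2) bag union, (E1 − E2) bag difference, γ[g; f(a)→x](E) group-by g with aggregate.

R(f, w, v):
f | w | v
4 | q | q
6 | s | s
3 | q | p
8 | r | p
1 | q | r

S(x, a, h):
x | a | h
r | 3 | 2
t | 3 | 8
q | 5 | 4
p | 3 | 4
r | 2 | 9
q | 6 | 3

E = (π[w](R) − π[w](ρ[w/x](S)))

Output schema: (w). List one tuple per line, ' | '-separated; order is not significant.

Subexpression sizes:
  R → 5
  π[w](R) → 5
  S → 6
  ρ[w/x](S) → 6
  π[w](ρ[w/x](S)) → 6
  (π[w](R) − π[w](ρ[w/x](S))) → 2

== RESULT ==
w
q
s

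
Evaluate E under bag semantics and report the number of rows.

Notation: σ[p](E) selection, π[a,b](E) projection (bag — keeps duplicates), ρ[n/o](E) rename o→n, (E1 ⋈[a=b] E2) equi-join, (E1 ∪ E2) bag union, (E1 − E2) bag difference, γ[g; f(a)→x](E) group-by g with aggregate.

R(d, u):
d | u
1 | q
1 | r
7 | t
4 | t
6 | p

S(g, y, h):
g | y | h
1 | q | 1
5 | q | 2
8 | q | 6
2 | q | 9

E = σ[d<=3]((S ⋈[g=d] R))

Stepwise |·|:
  S → 4
  R → 5
  (S ⋈[g=d] R) → 2
  σ[d<=3]((S ⋈[g=d] R)) → 2

|E| = 2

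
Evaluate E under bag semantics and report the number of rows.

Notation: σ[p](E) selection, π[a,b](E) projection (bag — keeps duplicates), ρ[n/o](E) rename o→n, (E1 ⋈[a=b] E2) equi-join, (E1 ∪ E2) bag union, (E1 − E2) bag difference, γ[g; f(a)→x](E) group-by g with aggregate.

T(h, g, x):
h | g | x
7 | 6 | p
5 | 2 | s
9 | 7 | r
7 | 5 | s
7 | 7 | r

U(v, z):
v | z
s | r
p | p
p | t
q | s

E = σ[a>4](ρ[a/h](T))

Row counts bottom-up:
  T → 5
  ρ[a/h](T) → 5
  σ[a>4](ρ[a/h](T)) → 5

|E| = 5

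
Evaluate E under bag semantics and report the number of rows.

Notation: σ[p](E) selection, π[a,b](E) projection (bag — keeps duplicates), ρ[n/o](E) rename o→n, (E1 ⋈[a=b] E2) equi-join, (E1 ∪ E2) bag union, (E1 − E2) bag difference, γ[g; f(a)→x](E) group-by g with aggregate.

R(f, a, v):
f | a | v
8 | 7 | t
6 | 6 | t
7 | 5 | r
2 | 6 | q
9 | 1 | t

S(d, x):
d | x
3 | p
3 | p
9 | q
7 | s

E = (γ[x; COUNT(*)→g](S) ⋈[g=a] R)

Per-node cardinality:
  S → 4
  γ[x; COUNT(*)→g](S) → 3
  R → 5
  (γ[x; COUNT(*)→g](S) ⋈[g=a] R) → 2

|E| = 2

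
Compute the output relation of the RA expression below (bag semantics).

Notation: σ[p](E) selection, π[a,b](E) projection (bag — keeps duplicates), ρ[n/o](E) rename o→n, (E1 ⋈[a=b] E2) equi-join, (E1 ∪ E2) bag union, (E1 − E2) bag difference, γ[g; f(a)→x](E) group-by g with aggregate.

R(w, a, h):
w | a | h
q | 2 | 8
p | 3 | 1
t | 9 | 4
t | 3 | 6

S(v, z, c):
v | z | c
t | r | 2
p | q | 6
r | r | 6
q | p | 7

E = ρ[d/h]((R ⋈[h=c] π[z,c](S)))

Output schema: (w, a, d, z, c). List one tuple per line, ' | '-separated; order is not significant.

Subexpression sizes:
  R → 4
  S → 4
  π[z,c](S) → 4
  (R ⋈[h=c] π[z,c](S)) → 2
  ρ[d/h]((R ⋈[h=c] π[z,c](S))) → 2

== RESULT ==
w | a | d | z | c
t | 3 | 6 | q | 6
t | 3 | 6 | r | 6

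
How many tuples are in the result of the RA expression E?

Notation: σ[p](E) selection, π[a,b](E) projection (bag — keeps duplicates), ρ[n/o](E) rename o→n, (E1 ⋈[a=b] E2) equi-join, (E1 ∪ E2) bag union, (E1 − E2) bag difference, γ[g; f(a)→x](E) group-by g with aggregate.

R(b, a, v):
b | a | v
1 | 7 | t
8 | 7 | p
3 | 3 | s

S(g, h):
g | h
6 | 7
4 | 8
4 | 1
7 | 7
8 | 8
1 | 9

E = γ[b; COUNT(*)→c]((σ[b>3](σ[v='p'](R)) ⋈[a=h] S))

Stepwise |·|:
  R → 3
  σ[v='p'](R) → 1
  σ[b>3](σ[v='p'](R)) → 1
  S → 6
  (σ[b>3](σ[v='p'](R)) ⋈[a=h] S) → 2
  γ[b; COUNT(*)→c]((σ[b>3](σ[v='p'](R)) ⋈[a=h] S)) → 1

|E| = 1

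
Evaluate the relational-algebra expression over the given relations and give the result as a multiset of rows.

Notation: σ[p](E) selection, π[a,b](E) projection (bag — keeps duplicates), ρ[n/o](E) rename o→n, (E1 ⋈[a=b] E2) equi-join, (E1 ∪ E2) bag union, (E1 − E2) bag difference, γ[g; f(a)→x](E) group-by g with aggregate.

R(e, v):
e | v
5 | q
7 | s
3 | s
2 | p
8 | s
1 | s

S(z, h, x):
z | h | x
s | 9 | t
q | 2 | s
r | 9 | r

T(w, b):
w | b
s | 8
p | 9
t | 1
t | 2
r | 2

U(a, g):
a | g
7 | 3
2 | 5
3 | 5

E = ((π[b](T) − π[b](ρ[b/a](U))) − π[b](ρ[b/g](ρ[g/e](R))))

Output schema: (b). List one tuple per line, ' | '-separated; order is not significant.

Subexpression sizes:
  T → 5
  π[b](T) → 5
  U → 3
  ρ[b/a](U) → 3
  π[b](ρ[b/a](U)) → 3
  (π[b](T) − π[b](ρ[b/a](U))) → 4
  R → 6
  ρ[g/e](R) → 6
  ρ[b/g](ρ[g/e](R)) → 6
  π[b](ρ[b/g](ρ[g/e](R))) → 6
  ((π[b](T) − π[b](ρ[b/a](U))) − π[b](ρ[b/g](ρ[g/e](R)))) → 1

== RESULT ==
b
9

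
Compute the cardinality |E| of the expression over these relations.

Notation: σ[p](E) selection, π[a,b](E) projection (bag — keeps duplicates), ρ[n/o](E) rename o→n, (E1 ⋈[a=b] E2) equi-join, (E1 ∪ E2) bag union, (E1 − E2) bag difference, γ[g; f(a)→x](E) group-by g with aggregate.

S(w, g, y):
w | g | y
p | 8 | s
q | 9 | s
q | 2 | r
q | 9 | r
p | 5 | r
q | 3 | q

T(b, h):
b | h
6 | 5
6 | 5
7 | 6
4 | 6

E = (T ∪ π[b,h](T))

Subexpression sizes:
  T → 4
  T → 4
  π[b,h](T) → 4
  (T ∪ π[b,h](T)) → 8

|E| = 8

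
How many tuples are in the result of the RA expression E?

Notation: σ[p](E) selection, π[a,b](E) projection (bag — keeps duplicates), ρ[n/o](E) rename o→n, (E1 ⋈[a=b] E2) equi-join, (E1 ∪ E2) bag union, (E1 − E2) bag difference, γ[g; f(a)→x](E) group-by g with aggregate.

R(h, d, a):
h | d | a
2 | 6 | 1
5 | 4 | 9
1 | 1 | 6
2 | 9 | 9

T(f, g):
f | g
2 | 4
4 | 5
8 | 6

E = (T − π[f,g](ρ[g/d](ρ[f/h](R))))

Stepwise |·|:
  T → 3
  R → 4
  ρ[f/h](R) → 4
  ρ[g/d](ρ[f/h](R)) → 4
  π[f,g](ρ[g/d](ρ[f/h](R))) → 4
  (T − π[f,g](ρ[g/d](ρ[f/h](R)))) → 3

|E| = 3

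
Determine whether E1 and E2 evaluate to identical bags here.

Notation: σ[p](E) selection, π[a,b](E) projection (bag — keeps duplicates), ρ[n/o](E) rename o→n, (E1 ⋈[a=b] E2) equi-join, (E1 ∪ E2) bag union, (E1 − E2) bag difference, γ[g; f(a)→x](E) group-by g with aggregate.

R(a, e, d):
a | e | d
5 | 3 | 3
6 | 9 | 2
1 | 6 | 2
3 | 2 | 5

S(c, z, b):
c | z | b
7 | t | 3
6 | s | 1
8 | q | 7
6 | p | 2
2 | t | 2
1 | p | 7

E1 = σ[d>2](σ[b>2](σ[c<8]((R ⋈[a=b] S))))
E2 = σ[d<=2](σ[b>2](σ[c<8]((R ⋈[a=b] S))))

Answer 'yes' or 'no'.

E1 stepwise |·|:
  R → 4
  S → 6
  (R ⋈[a=b] S) → 2
  σ[c<8]((R ⋈[a=b] S)) → 2
  σ[b>2](σ[c<8]((R ⋈[a=b] S))) → 1
  σ[d>2](σ[b>2](σ[c<8]((R ⋈[a=b] S)))) → 1
E2 stepwise |·|:
  R → 4
  S → 6
  (R ⋈[a=b] S) → 2
  σ[c<8]((R ⋈[a=b] S)) → 2
  σ[b>2](σ[c<8]((R ⋈[a=b] S))) → 1
  σ[d<=2](σ[b>2](σ[c<8]((R ⋈[a=b] S)))) → 0

E1 result:
a | e | d | c | z | b
3 | 2 | 5 | 7 | t | 3
E2 result:
a | e | d | c | z | b
(0 rows)
Witness: (3, 2, 5, 7, 't', 3) appears 1× in E1 but 0× in E2.

no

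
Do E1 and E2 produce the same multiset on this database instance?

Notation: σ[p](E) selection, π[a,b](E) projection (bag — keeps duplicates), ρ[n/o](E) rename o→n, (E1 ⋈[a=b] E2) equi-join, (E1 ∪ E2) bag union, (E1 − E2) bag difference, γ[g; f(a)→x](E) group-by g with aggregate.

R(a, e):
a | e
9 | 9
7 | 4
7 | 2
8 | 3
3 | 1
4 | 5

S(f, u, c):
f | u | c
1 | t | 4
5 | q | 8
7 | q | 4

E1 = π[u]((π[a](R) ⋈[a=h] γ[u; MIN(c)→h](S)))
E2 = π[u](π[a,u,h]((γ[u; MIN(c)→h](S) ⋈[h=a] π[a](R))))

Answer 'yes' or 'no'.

E1 row counts bottom-up:
  R → 6
  π[a](R) → 6
  S → 3
  γ[u; MIN(c)→h](S) → 2
  (π[a](R) ⋈[a=h] γ[u; MIN(c)→h](S)) → 2
  π[u]((π[a](R) ⋈[a=h] γ[u; MIN(c)→h](S))) → 2
E2 row counts bottom-up:
  S → 3
  γ[u; MIN(c)→h](S) → 2
  R → 6
  π[a](R) → 6
  (γ[u; MIN(c)→h](S) ⋈[h=a] π[a](R)) → 2
  π[a,u,h]((γ[u; MIN(c)→h](S) ⋈[h=a] π[a](R))) → 2
  π[u](π[a,u,h]((γ[u; MIN(c)→h](S) ⋈[h=a] π[a](R)))) → 2

E1 and E2 produce the same multiset:
u
q
t

yes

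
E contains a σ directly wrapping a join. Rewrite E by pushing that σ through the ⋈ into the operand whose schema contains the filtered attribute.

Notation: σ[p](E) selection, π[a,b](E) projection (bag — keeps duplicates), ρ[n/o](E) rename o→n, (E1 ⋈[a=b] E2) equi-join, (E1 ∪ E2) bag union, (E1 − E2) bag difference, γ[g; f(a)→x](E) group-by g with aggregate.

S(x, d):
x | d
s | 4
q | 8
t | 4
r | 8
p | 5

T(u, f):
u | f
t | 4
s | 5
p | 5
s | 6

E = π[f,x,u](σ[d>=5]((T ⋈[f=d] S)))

σ filters on d, owned by the right side.
E' = π[f,x,u]((T ⋈[f=d] σ[d>=5](S)))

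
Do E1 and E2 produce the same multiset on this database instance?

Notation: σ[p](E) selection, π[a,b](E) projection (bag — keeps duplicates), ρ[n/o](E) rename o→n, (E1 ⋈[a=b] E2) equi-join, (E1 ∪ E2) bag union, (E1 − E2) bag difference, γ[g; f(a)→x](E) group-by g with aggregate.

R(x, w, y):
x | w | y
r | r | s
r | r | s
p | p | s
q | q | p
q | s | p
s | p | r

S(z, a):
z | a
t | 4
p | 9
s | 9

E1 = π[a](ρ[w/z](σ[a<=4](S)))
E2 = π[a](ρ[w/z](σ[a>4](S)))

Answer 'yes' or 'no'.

E1 per-node cardinality:
  S → 3
  σ[a<=4](S) → 1
  ρ[w/z](σ[a<=4](S)) → 1
  π[a](ρ[w/z](σ[a<=4](S))) → 1
E2 per-node cardinality:
  S → 3
  σ[a>4](S) → 2
  ρ[w/z](σ[a>4](S)) → 2
  π[a](ρ[w/z](σ[a>4](S))) → 2

E1 result:
a
4
E2 result:
a
9
9
Witness: (9,) appears 0× in E1 but 2× in E2.

no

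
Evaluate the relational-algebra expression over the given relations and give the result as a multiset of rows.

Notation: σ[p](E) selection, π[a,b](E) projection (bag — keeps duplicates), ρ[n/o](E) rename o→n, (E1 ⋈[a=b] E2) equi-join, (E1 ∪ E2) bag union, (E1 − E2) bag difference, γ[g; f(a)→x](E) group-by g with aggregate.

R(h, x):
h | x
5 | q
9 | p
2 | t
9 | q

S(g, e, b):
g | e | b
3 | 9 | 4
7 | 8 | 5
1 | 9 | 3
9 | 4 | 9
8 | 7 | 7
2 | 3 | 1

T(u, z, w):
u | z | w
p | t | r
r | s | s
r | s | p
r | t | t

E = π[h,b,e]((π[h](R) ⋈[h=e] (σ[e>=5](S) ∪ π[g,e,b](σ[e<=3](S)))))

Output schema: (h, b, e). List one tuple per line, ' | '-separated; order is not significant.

Subexpression sizes:
  R → 4
  π[h](R) → 4
  S → 6
  σ[e>=5](S) → 4
  S → 6
  σ[e<=3](S) → 1
  π[g,e,b](σ[e<=3](S)) → 1
  (σ[e>=5](S) ∪ π[g,e,b](σ[e<=3](S))) → 5
  (π[h](R) ⋈[h=e] (σ[e>=5](S) ∪ π[g,e,b](σ[e<=3](S)))) → 4
  π[h,b,e]((π[h](R) ⋈[h=e] (σ[e>=5](S) ∪ π[g,e,b](σ[e<=3](S))))) → 4

== RESULT ==
h | b | e
9 | 3 | 9
9 | 3 | 9
9 | 4 | 9
9 | 4 | 9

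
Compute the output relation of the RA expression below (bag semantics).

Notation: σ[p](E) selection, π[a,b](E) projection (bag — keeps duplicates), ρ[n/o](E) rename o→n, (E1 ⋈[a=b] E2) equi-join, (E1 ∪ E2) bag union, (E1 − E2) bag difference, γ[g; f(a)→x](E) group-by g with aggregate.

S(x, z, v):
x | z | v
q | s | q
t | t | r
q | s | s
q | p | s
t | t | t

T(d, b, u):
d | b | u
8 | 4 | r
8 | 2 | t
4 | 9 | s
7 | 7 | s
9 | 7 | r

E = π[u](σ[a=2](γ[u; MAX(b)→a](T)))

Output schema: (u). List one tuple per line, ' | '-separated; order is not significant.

Subexpression sizes:
  T → 5
  γ[u; MAX(b)→a](T) → 3
  σ[a=2](γ[u; MAX(b)→a](T)) → 1
  π[u](σ[a=2](γ[u; MAX(b)→a](T))) → 1

== RESULT ==
u
t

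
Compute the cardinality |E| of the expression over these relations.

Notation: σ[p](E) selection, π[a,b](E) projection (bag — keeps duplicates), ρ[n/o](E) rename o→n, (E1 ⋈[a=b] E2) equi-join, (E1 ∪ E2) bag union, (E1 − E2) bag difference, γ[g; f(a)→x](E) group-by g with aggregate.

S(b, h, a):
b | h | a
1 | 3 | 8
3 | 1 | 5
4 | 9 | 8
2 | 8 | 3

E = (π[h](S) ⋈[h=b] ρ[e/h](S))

Per-node cardinality:
  S → 4
  π[h](S) → 4
  S → 4
  ρ[e/h](S) → 4
  (π[h](S) ⋈[h=b] ρ[e/h](S)) → 2

|E| = 2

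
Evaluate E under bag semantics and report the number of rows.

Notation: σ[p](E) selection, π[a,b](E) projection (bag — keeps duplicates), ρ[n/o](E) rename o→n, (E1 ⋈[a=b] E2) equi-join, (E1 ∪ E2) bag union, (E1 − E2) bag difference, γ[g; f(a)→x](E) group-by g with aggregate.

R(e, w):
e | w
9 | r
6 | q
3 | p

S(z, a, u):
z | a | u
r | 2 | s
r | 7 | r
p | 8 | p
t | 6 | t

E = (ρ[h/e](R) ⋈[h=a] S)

Per-node cardinality:
  R → 3
  ρ[h/e](R) → 3
  S → 4
  (ρ[h/e](R) ⋈[h=a] S) → 1

|E| = 1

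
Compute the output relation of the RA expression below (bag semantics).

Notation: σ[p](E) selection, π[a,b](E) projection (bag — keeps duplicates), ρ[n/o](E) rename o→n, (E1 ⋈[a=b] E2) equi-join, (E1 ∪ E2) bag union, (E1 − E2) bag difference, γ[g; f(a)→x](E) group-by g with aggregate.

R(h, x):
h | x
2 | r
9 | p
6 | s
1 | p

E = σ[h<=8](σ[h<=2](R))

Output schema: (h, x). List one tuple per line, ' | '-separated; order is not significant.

Subexpression sizes:
  R → 4
  σ[h<=2](R) → 2
  σ[h<=8](σ[h<=2](R)) → 2

== RESULT ==
h | x
1 | p
2 | r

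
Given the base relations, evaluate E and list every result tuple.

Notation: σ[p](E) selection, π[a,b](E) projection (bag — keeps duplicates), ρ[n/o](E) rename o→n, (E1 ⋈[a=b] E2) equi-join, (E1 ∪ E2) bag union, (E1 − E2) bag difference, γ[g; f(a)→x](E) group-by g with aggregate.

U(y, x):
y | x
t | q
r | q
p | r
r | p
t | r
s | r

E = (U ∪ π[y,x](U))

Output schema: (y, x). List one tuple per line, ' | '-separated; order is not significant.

Subexpression sizes:
  U → 6
  U → 6
  π[y,x](U) → 6
  (U ∪ π[y,x](U)) → 12

== RESULT ==
y | x
p | r
p | r
r | p
r | p
r | q
r | q
s | r
s | r
t | q
t | q
t | r
t | r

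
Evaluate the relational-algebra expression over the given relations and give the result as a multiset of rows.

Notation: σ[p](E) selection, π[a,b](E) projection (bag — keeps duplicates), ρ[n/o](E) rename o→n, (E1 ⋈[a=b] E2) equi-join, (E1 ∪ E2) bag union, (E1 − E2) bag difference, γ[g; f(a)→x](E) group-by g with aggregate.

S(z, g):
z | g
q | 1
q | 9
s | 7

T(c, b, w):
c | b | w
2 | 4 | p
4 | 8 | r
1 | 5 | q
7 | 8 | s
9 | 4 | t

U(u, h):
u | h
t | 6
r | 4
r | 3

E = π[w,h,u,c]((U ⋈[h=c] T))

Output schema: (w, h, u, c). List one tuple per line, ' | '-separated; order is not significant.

Subexpression sizes:
  U → 3
  T → 5
  (U ⋈[h=c] T) → 1
  π[w,h,u,c]((U ⋈[h=c] T)) → 1

== RESULT ==
w | h | u | c
r | 4 | r | 4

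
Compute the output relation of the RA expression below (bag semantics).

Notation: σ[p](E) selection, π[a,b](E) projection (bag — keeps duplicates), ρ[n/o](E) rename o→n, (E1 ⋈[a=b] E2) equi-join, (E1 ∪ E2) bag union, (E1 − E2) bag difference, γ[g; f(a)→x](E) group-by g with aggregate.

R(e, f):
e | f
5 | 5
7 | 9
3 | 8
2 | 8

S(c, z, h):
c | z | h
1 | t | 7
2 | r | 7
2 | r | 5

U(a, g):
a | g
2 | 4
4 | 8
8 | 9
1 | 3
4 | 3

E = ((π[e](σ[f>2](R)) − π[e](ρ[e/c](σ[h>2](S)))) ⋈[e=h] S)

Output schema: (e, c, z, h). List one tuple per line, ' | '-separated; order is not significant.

Per-node cardinality:
  R → 4
  σ[f>2](R) → 4
  π[e](σ[f>2](R)) → 4
  S → 3
  σ[h>2](S) → 3
  ρ[e/c](σ[h>2](S)) → 3
  π[e](ρ[e/c](σ[h>2](S))) → 3
  (π[e](σ[f>2](R)) − π[e](ρ[e/c](σ[h>2](S)))) → 3
  S → 3
  ((π[e](σ[f>2](R)) − π[e](ρ[e/c](σ[h>2](S)))) ⋈[e=h] S) → 3

== RESULT ==
e | c | z | h
5 | 2 | r | 5
7 | 1 | t | 7
7 | 2 | r | 7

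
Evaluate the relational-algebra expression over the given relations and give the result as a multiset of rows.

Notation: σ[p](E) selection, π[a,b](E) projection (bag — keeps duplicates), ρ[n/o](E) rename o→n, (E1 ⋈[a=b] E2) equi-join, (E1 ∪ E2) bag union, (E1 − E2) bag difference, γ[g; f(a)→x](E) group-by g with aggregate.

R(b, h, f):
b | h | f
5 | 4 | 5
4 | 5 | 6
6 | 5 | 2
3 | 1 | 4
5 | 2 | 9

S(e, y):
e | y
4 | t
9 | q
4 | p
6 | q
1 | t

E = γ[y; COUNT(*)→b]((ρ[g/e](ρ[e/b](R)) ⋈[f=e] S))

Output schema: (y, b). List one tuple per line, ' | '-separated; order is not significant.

Stepwise |·|:
  R → 5
  ρ[e/b](R) → 5
  ρ[g/e](ρ[e/b](R)) → 5
  S → 5
  (ρ[g/e](ρ[e/b](R)) ⋈[f=e] S) → 4
  γ[y; COUNT(*)→b]((ρ[g/e](ρ[e/b](R)) ⋈[f=e] S)) → 3

== RESULT ==
y | b
p | 1
q | 2
t | 1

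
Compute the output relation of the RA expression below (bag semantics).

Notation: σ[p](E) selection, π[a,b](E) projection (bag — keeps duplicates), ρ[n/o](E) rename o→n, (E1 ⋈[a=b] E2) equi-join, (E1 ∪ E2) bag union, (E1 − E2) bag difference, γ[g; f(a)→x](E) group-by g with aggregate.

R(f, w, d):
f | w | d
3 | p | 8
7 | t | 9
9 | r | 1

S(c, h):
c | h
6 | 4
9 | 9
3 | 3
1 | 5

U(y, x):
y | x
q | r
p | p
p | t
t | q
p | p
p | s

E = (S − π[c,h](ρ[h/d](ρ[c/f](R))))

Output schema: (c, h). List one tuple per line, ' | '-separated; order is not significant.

Subexpression sizes:
  S → 4
  R → 3
  ρ[c/f](R) → 3
  ρ[h/d](ρ[c/f](R)) → 3
  π[c,h](ρ[h/d](ρ[c/f](R))) → 3
  (S − π[c,h](ρ[h/d](ρ[c/f](R)))) → 4

== RESULT ==
c | h
1 | 5
3 | 3
6 | 4
9 | 9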